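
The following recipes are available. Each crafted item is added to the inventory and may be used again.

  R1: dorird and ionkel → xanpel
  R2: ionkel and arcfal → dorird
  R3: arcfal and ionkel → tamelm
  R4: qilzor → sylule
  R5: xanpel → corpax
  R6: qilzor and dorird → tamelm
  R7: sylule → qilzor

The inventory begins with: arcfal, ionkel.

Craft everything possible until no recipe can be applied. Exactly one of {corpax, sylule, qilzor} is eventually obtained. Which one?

corpax

ionkel and arcfal → dorird (R2).
dorird and ionkel → xanpel (R1).
xanpel → corpax (R5).
sylule would need qilzor (R4), but qilzor is never obtained. qilzor would need sylule (R7), but sylule is never obtained.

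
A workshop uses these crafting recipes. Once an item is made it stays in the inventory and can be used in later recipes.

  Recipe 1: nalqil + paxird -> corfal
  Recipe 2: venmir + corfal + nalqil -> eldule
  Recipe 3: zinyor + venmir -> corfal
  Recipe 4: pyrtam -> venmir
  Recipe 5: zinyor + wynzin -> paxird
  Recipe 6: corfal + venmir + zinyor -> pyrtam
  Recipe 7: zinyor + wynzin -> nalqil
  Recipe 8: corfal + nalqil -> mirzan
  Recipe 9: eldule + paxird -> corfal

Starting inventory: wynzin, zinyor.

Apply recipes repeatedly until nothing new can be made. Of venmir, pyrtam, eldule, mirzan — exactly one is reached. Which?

Using Recipe 7, zinyor and wynzin make nalqil.
Using Recipe 5, zinyor and wynzin make paxird.
nalqil + paxird -> corfal (Recipe 1).
corfal + nalqil -> mirzan (Recipe 8).
pyrtam would need corfal, venmir, and zinyor (Recipe 6), but venmir is never obtained. venmir would need pyrtam (Recipe 4), but pyrtam is never obtained. eldule would need venmir, corfal, and nalqil (Recipe 2), but venmir is never obtained.

mirzan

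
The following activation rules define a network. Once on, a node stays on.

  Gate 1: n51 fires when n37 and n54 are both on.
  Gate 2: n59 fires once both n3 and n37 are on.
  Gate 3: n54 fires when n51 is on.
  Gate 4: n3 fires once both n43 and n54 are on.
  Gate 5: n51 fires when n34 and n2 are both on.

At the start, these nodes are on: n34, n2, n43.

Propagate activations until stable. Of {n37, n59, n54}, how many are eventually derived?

1

n34 and n2 are on, so n51 fires (Gate 5).
Gate 3: n51 on → n54 on.
No rule produces n37, and it is not given.
n59 would need n3 and n37 (Gate 2), but n37 never turns on.
n54: reached.
Reached: n54 — 1 of the 3.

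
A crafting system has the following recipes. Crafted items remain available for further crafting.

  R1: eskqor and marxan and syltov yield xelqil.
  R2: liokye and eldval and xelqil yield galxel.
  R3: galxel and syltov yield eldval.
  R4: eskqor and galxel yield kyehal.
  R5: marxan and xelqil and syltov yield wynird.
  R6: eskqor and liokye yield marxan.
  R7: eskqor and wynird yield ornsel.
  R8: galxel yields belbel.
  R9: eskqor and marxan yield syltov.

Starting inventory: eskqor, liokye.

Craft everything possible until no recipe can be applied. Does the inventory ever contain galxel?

galxel would need liokye, eldval, and xelqil (R2), but eldval is never obtained.

No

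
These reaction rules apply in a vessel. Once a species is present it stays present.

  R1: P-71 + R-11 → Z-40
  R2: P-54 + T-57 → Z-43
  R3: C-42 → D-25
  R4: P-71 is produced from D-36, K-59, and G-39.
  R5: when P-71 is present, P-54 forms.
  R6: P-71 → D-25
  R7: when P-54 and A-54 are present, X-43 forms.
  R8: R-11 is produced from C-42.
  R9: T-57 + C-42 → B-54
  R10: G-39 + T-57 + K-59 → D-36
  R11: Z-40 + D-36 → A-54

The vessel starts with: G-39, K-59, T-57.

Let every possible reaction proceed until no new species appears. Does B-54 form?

No

B-54 would need T-57 and C-42 (R9), but C-42 never forms.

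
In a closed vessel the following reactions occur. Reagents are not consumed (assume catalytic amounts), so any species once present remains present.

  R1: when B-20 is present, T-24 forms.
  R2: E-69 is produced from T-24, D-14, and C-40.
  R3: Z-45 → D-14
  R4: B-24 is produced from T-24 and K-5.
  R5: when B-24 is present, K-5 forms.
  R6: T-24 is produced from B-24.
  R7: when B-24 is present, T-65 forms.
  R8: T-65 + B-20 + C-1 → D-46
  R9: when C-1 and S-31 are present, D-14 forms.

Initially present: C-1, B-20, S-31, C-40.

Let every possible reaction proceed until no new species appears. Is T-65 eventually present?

No

T-65 would need B-24 (R7), but B-24 never forms.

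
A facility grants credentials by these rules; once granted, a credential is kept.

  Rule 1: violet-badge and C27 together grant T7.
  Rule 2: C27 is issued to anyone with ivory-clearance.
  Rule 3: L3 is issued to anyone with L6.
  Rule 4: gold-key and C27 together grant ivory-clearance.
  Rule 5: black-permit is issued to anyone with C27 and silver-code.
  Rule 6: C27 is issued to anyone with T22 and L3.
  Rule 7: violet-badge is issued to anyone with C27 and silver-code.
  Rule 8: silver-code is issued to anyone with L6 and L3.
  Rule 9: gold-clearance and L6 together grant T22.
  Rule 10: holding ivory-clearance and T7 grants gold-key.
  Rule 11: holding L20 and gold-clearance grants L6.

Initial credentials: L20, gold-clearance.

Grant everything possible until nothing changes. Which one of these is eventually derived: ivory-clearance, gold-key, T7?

Holding L20 and gold-clearance grants L6 (Rule 11).
Holding gold-clearance and L6 grants T22 (Rule 9).
Holding L6 grants L3 (Rule 3).
Holding T22 and L3 grants C27 (Rule 6).
Holding L6 and L3 grants silver-code (Rule 8).
Holding C27 and silver-code grants violet-badge (Rule 7).
Holding violet-badge and C27 grants T7 (Rule 1).
gold-key would need ivory-clearance and T7 (Rule 10), but ivory-clearance is never granted. ivory-clearance would need gold-key and C27 (Rule 4), but gold-key is never granted.

T7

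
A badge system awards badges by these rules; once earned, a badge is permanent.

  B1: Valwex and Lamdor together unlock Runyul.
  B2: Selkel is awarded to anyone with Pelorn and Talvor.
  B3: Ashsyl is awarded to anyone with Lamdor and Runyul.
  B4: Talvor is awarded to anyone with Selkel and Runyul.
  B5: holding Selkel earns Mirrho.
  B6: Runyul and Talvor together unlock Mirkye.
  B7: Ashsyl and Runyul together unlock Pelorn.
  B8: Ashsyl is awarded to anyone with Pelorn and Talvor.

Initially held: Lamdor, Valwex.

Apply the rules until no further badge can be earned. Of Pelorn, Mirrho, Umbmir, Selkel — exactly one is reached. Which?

Pelorn

With Valwex and Lamdor, Runyul is earned (B1).
With Lamdor and Runyul, Ashsyl is earned (B3).
With Ashsyl and Runyul, Pelorn is earned (B7).
No rule produces Umbmir, and it is not given. Selkel would need Pelorn and Talvor (B2), but Talvor is never earned. Mirrho would need Selkel (B5), but Selkel is never earned.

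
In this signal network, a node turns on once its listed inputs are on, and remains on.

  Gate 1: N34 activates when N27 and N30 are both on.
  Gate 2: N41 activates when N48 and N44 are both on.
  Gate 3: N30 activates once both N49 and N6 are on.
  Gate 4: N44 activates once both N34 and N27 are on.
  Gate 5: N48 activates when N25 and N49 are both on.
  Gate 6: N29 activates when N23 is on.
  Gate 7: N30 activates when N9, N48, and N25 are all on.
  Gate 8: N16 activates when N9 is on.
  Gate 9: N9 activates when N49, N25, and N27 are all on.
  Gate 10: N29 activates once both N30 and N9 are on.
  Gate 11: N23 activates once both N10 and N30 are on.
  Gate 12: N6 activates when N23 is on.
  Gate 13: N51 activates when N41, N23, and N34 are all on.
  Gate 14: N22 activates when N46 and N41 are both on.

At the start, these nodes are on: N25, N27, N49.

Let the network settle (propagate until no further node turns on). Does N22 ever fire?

No

N22 would need N46 and N41 (Gate 14), but N46 never turns on.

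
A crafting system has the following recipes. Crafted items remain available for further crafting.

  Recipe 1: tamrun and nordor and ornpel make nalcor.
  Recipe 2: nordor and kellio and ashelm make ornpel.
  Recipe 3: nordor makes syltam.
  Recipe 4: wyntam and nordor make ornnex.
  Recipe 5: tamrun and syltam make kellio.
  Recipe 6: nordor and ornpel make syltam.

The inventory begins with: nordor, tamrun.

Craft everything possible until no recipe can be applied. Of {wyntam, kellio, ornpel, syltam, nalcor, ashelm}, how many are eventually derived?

nordor → syltam (Recipe 3).
tamrun and syltam → kellio (Recipe 5).
No rule produces wyntam, and it is not given.
kellio: reached.
ornpel would need nordor, kellio, and ashelm (Recipe 2), but ashelm is never obtained.
syltam: reached.
nalcor would need tamrun, nordor, and ornpel (Recipe 1), but ornpel is never obtained.
No rule produces ashelm, and it is not given.
Reached: kellio and syltam — 2 of the 6.

2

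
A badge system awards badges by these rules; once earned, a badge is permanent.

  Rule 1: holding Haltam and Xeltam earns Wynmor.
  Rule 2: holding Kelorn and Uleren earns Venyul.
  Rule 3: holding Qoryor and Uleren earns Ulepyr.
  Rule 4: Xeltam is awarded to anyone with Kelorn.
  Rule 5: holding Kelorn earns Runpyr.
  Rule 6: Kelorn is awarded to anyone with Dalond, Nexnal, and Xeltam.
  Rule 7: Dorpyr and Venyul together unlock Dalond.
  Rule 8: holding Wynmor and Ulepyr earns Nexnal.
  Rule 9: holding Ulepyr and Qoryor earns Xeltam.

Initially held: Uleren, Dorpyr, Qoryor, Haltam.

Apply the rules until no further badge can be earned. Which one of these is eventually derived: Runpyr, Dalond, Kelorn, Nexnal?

Nexnal

With Qoryor and Uleren, Ulepyr is earned (Rule 3).
With Ulepyr and Qoryor, Xeltam is earned (Rule 9).
With Haltam and Xeltam, Wynmor is earned (Rule 1).
With Wynmor and Ulepyr, Nexnal is earned (Rule 8).
Kelorn would need Dalond, Nexnal, and Xeltam (Rule 6), but Dalond is never earned. Runpyr would need Kelorn (Rule 5), but Kelorn is never earned. Dalond would need Dorpyr and Venyul (Rule 7), but Venyul is never earned.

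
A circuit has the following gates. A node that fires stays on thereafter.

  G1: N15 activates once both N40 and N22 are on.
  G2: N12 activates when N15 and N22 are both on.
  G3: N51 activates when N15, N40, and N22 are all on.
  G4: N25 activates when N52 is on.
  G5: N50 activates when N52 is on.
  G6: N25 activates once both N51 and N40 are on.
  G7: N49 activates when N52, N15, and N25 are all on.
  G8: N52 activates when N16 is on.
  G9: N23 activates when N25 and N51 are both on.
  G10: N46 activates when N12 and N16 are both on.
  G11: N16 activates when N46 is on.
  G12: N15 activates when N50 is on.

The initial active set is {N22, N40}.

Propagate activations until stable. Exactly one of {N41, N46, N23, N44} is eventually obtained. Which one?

G1: N40 and N22 on → N15 on.
N15, N40, and N22 are on, so N51 activates (G3).
G6: N51 and N40 on → N25 on.
G9: N25 and N51 on → N23 on.
No rule produces N41, and it is not given. N46 would need N12 and N16 (G10), but N16 never turns on. No rule produces N44, and it is not given.

N23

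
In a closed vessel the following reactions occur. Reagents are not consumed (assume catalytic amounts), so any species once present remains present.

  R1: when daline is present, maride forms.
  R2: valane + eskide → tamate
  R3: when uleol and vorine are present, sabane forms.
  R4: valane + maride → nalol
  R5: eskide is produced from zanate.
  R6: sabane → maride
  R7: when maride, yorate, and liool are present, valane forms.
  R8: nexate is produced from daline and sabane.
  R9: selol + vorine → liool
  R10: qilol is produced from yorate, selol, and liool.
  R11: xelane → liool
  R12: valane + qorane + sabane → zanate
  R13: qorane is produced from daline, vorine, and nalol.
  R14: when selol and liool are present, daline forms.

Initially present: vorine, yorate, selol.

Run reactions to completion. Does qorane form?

selol and vorine present → liool forms (R9).
selol and liool present → daline forms (R14).
daline present → maride forms (R1).
maride, yorate, and liool present → valane forms (R7).
valane and maride present → nalol forms (R4).
daline, vorine, and nalol present → qorane forms (R13).

Yes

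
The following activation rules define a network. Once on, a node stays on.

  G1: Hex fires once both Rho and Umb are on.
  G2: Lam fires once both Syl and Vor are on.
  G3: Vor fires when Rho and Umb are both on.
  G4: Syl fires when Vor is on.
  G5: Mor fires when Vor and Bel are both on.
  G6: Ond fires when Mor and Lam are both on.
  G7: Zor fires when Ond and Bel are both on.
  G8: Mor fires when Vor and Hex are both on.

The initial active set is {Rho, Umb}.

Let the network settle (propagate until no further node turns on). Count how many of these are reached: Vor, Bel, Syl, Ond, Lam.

4

Rho and Umb are on, so Vor fires (G3).
Rho and Umb are on, so Hex fires (G1).
Vor and Hex are on, so Mor fires (G8).
Vor is on, so Syl fires (G4).
Syl and Vor are on, so Lam fires (G2).
G6: Mor and Lam on → Ond on.
Vor: reached.
No rule produces Bel, and it is not given.
Syl: reached.
Ond: reached.
Lam: reached.
Reached: Vor, Syl, Ond, and Lam — 4 of the 5.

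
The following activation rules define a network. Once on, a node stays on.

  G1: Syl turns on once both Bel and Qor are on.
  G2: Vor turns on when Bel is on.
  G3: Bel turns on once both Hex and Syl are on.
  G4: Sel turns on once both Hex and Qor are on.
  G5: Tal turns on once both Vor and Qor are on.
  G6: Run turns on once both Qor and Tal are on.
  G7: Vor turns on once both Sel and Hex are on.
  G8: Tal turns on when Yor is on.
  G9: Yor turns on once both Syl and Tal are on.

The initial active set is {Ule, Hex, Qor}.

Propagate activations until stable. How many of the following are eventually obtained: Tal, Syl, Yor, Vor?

2

Hex and Qor are on, so Sel turns on (G4).
Sel and Hex are on, so Vor turns on (G7).
Vor and Qor are on, so Tal turns on (G5).
Tal: reached.
Syl would need Bel and Qor (G1), but Bel never turns on.
Yor would need Syl and Tal (G9), but Syl never turns on.
Vor: reached.
Reached: Tal and Vor — 2 of the 4.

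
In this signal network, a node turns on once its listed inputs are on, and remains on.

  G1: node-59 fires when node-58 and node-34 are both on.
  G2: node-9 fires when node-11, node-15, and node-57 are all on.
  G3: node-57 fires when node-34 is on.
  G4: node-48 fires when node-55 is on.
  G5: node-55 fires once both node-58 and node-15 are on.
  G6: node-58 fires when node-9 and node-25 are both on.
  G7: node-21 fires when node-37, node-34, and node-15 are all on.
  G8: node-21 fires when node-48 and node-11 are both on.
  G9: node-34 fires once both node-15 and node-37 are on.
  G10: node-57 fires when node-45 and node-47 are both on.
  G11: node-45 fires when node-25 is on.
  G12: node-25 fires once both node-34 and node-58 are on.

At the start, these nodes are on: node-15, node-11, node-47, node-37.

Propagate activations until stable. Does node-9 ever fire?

Yes

G9: node-15 and node-37 on → node-34 on.
node-34 is on, so node-57 fires (G3).
G2: node-11, node-15, and node-57 on → node-9 on.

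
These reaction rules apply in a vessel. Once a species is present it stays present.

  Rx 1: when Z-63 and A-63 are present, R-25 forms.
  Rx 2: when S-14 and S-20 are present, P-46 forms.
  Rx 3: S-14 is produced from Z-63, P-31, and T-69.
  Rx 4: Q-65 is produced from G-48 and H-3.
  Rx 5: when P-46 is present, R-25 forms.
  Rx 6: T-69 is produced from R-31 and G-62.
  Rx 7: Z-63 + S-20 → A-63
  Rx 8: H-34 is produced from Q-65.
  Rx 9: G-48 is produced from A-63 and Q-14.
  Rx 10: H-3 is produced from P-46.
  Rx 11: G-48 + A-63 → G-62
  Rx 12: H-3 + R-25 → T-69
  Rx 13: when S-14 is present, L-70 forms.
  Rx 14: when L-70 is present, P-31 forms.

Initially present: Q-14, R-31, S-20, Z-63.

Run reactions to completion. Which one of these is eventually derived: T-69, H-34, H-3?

T-69

Z-63 and S-20 present → A-63 forms (Rx 7).
A-63 and Q-14 present → G-48 forms (Rx 9).
G-48 and A-63 present → G-62 forms (Rx 11).
R-31 and G-62 present → T-69 forms (Rx 6).
H-3 would need P-46 (Rx 10), but P-46 never forms. H-34 would need Q-65 (Rx 8), but Q-65 never forms.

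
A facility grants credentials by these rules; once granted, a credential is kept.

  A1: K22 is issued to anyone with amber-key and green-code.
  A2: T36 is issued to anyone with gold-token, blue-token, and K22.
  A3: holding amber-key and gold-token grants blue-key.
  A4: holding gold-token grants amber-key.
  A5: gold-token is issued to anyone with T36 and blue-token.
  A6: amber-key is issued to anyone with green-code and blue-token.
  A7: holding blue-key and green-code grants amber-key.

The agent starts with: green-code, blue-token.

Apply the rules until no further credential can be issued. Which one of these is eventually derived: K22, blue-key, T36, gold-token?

Holding green-code and blue-token grants amber-key (A6).
Holding amber-key and green-code grants K22 (A1).
gold-token would need T36 and blue-token (A5), but T36 is never granted. blue-key would need amber-key and gold-token (A3), but gold-token is never granted. T36 would need gold-token, blue-token, and K22 (A2), but gold-token is never granted.

K22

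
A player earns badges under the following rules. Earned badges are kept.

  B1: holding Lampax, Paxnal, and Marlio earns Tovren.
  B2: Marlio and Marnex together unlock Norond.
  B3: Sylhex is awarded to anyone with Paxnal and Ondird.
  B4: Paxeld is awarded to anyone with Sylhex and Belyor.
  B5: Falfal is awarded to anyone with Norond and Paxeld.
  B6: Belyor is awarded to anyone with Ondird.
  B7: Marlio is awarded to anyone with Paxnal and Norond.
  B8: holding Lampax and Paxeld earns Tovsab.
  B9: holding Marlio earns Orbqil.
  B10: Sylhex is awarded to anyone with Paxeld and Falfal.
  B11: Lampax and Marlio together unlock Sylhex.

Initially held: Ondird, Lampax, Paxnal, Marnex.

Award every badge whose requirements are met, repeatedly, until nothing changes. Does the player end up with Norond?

Norond would need Marlio and Marnex (B2), but Marlio is never earned.

No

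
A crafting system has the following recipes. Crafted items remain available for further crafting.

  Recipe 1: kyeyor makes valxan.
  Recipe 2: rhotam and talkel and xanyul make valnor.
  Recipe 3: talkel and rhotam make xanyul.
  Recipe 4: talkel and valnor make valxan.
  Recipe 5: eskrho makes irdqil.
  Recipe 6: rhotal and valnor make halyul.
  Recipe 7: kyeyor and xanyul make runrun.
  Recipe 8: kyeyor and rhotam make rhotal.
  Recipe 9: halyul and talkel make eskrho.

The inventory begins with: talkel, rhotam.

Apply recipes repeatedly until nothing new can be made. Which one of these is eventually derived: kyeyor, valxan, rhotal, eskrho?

talkel and rhotam → xanyul (Recipe 3).
rhotam and talkel and xanyul → valnor (Recipe 2).
Using Recipe 4, talkel and valnor make valxan.
eskrho would need halyul and talkel (Recipe 9), but halyul is never obtained. rhotal would need kyeyor and rhotam (Recipe 8), but kyeyor is never obtained. No rule produces kyeyor, and it is not given.

valxan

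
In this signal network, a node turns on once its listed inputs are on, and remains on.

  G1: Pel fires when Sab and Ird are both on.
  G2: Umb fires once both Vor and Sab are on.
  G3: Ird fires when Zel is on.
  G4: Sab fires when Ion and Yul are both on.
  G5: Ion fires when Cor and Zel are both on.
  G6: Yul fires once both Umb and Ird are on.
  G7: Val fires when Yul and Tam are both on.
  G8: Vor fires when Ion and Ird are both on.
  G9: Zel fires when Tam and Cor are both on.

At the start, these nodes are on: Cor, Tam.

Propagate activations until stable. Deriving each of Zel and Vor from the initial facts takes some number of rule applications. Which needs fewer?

Zel

Zel: Tam and Cor are on, so Zel fires (G9). [1 rule application]
Vor: G9: Tam and Cor on → Zel on. Cor and Zel are on, so Ion fires (G5). Zel is on, so Ird fires (G3). Ion and Ird are on, so Vor fires (G8). [4 rule applications]
Zel needs fewer.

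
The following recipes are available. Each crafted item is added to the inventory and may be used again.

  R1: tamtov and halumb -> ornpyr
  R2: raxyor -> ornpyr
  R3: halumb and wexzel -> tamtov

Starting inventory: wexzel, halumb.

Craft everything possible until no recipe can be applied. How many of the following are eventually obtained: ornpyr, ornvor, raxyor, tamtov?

Using R3, halumb and wexzel make tamtov.
tamtov and halumb -> ornpyr (R1).
ornpyr: reached.
No rule produces ornvor, and it is not given.
No rule produces raxyor, and it is not given.
tamtov: reached.
Reached: ornpyr and tamtov — 2 of the 4.

2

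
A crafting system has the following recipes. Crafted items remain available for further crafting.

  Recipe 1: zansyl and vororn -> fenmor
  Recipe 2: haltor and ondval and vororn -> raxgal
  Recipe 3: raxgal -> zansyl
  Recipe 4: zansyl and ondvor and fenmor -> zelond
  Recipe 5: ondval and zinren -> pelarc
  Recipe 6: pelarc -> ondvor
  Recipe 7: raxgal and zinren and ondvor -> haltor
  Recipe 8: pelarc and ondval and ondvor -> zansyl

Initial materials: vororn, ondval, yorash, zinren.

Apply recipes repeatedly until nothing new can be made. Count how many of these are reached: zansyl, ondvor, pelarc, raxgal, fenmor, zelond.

ondval and zinren -> pelarc (Recipe 5).
Using Recipe 6, pelarc makes ondvor.
pelarc and ondval and ondvor -> zansyl (Recipe 8).
Using Recipe 1, zansyl and vororn make fenmor.
zansyl and ondvor and fenmor -> zelond (Recipe 4).
zansyl: reached.
ondvor: reached.
pelarc: reached.
raxgal would need haltor, ondval, and vororn (Recipe 2), but haltor is never obtained.
fenmor: reached.
zelond: reached.
Reached: zansyl, ondvor, pelarc, fenmor, and zelond — 5 of the 6.

5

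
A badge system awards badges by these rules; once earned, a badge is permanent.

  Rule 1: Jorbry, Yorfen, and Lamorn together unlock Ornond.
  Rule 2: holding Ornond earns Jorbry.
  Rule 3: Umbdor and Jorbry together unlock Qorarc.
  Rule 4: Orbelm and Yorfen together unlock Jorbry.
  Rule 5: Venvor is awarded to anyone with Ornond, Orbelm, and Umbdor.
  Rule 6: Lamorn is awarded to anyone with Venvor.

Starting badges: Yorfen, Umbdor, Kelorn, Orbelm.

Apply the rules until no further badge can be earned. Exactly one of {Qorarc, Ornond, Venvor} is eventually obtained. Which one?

With Orbelm and Yorfen, Jorbry is earned (Rule 4).
With Umbdor and Jorbry, Qorarc is earned (Rule 3).
Venvor would need Ornond, Orbelm, and Umbdor (Rule 5), but Ornond is never earned. Ornond would need Jorbry, Yorfen, and Lamorn (Rule 1), but Lamorn is never earned.

Qorarc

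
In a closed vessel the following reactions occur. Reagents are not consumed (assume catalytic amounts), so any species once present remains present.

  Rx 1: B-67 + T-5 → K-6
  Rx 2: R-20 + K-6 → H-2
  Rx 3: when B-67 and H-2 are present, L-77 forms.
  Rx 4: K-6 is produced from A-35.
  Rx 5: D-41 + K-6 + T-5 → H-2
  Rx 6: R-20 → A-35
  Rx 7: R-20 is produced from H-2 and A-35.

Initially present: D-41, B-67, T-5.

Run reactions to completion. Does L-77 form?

Yes

B-67 and T-5 present → K-6 forms (Rx 1).
D-41, K-6, and T-5 present → H-2 forms (Rx 5).
B-67 and H-2 present → L-77 forms (Rx 3).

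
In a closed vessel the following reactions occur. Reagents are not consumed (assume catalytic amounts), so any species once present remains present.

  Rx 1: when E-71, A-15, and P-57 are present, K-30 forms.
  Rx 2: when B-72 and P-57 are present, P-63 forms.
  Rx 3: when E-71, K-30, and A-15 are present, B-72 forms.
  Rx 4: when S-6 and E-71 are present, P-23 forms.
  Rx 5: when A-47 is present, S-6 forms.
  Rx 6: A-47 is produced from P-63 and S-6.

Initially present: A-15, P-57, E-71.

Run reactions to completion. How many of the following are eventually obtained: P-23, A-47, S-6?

0

P-23 would need S-6 and E-71 (Rx 4), but S-6 never forms.
A-47 would need P-63 and S-6 (Rx 6), but S-6 never forms.
S-6 would need A-47 (Rx 5), but A-47 never forms.
None of the 3 are reached.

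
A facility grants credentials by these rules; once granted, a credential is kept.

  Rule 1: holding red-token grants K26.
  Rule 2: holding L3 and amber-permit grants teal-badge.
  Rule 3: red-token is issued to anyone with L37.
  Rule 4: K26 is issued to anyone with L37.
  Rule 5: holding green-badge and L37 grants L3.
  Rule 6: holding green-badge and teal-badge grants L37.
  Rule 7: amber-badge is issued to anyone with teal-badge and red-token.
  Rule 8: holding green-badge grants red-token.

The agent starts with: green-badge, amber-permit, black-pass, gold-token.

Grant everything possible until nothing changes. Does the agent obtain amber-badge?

amber-badge would need teal-badge and red-token (Rule 7), but teal-badge is never granted.

No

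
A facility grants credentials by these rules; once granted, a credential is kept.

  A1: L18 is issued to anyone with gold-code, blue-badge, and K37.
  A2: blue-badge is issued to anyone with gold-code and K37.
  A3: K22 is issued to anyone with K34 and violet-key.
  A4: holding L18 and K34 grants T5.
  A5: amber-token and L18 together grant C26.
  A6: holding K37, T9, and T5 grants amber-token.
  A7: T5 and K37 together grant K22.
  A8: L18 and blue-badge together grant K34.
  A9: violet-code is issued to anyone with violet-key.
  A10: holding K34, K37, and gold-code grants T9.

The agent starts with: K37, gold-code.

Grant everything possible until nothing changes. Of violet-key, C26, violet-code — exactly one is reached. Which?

Holding gold-code and K37 grants blue-badge (A2).
Holding gold-code, blue-badge, and K37 grants L18 (A1).
Holding L18 and blue-badge grants K34 (A8).
Holding K34, K37, and gold-code grants T9 (A10).
Holding L18 and K34 grants T5 (A4).
Holding K37, T9, and T5 grants amber-token (A6).
Holding amber-token and L18 grants C26 (A5).
violet-code would need violet-key (A9), but violet-key is never granted. No rule produces violet-key, and it is not given.

C26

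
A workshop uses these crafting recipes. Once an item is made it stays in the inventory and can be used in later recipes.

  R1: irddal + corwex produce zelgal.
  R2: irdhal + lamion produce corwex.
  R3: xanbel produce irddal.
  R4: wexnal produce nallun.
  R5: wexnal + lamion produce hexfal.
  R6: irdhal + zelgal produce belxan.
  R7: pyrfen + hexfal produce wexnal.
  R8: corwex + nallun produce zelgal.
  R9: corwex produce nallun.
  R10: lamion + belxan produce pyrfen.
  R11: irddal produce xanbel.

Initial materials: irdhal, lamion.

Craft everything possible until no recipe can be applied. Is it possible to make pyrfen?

Yes

irdhal + lamion → corwex (R2).
Using R9, corwex makes nallun.
corwex + nallun → zelgal (R8).
irdhal + zelgal → belxan (R6).
lamion + belxan → pyrfen (R10).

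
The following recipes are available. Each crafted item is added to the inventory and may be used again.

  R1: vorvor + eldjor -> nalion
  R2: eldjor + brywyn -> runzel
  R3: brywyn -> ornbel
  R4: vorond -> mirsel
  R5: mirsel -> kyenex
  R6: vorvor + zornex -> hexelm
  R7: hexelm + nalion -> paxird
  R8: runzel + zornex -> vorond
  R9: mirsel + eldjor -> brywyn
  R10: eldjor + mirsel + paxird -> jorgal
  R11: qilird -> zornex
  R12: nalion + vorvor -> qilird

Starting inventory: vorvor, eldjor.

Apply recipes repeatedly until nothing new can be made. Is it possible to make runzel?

runzel would need eldjor and brywyn (R2), but brywyn is never obtained.

No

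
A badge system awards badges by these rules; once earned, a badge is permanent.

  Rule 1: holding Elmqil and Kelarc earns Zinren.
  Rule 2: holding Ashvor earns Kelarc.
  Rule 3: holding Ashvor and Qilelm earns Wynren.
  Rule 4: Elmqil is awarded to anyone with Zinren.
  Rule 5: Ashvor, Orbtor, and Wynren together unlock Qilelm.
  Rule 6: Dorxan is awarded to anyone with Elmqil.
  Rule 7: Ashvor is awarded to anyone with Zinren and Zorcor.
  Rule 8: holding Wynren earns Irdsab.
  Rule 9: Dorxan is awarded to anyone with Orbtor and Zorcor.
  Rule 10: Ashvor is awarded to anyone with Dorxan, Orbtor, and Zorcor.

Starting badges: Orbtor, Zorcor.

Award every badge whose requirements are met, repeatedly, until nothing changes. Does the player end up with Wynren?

No

Wynren would need Ashvor and Qilelm (Rule 3), but Qilelm is never earned.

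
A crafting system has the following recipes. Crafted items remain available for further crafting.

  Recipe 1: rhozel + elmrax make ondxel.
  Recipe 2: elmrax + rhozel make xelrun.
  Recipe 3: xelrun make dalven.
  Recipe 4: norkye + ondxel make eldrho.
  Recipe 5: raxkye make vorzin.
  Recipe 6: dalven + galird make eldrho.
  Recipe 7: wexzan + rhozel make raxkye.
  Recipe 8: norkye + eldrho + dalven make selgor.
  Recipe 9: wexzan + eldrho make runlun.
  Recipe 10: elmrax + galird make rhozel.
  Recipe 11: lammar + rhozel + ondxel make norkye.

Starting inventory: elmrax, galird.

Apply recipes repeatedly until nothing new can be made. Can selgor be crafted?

No

selgor would need norkye, eldrho, and dalven (Recipe 8), but norkye is never obtained.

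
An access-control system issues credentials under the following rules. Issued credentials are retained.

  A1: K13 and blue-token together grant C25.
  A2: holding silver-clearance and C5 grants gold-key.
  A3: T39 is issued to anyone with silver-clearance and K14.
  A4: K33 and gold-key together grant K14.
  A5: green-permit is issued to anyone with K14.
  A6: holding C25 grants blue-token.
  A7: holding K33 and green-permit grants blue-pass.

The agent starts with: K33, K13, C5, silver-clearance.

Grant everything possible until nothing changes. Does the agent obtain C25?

C25 would need K13 and blue-token (A1), but blue-token is never granted.

No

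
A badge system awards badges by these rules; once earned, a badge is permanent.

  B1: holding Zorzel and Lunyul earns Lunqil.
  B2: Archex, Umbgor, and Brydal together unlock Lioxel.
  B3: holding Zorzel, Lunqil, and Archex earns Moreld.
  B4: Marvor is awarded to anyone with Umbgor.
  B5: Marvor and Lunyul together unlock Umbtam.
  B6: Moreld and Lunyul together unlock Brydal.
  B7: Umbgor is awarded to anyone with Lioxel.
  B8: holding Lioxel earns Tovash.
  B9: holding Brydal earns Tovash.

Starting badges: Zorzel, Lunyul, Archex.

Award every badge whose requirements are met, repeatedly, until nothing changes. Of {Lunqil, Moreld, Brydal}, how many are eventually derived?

With Zorzel and Lunyul, Lunqil is earned (B1).
With Zorzel, Lunqil, and Archex, Moreld is earned (B3).
With Moreld and Lunyul, Brydal is earned (B6).
Lunqil: reached.
Moreld: reached.
Brydal: reached.
All 3 are reached.

3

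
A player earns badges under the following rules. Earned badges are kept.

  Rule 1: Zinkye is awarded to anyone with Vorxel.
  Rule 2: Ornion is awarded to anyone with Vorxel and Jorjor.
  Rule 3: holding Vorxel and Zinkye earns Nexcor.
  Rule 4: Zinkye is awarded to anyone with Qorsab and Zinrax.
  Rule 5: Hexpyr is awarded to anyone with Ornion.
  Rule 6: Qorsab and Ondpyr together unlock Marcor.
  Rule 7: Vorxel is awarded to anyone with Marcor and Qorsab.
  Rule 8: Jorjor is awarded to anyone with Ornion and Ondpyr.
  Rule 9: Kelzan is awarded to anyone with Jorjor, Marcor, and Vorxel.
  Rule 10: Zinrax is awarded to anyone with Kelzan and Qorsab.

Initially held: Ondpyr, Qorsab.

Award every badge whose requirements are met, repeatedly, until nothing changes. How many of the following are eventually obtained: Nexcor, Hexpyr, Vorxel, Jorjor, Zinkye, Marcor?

With Qorsab and Ondpyr, Marcor is earned (Rule 6).
With Marcor and Qorsab, Vorxel is earned (Rule 7).
With Vorxel, Zinkye is earned (Rule 1).
With Vorxel and Zinkye, Nexcor is earned (Rule 3).
Nexcor: reached.
Hexpyr would need Ornion (Rule 5), but Ornion is never earned.
Vorxel: reached.
Jorjor would need Ornion and Ondpyr (Rule 8), but Ornion is never earned.
Zinkye: reached.
Marcor: reached.
Reached: Nexcor, Vorxel, Zinkye, and Marcor — 4 of the 6.

4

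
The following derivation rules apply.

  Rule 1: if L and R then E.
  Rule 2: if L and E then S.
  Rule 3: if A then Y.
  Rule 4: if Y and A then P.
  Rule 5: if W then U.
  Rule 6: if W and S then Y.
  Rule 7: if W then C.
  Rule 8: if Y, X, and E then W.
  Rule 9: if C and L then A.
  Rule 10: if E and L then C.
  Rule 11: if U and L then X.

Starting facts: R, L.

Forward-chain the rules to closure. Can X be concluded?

X would need U and L (Rule 11), but U is never established.

No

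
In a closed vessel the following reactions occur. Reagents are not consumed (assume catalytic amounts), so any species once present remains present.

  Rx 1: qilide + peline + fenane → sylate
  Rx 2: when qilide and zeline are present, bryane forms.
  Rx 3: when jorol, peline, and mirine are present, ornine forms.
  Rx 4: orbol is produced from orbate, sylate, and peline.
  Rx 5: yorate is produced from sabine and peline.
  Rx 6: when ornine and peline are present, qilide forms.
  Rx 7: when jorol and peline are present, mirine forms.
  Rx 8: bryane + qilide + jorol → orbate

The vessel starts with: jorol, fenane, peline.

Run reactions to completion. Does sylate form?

jorol and peline present → mirine forms (Rx 7).
jorol, peline, and mirine present → ornine forms (Rx 3).
ornine and peline present → qilide forms (Rx 6).
qilide, peline, and fenane present → sylate forms (Rx 1).

Yes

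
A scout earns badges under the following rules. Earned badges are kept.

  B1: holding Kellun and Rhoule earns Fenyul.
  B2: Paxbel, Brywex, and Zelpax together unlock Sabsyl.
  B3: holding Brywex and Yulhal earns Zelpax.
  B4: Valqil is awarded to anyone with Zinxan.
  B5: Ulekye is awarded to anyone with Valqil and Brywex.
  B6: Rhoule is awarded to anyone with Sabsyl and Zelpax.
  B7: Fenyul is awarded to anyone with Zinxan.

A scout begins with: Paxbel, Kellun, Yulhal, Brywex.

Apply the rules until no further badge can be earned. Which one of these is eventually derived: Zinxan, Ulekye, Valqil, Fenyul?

Fenyul

With Brywex and Yulhal, Zelpax is earned (B3).
With Paxbel, Brywex, and Zelpax, Sabsyl is earned (B2).
With Sabsyl and Zelpax, Rhoule is earned (B6).
With Kellun and Rhoule, Fenyul is earned (B1).
No rule produces Zinxan, and it is not given. Ulekye would need Valqil and Brywex (B5), but Valqil is never earned. Valqil would need Zinxan (B4), but Zinxan is never earned.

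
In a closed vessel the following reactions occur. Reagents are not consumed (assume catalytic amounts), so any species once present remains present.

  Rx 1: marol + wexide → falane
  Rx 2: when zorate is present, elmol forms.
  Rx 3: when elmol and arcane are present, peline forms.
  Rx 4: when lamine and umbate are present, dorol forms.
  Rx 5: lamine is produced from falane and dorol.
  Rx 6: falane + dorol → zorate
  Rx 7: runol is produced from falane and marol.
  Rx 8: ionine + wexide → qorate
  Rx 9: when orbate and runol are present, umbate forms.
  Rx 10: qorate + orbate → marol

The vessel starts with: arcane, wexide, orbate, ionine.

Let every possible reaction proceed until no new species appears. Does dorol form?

No

dorol would need lamine and umbate (Rx 4), but lamine never forms.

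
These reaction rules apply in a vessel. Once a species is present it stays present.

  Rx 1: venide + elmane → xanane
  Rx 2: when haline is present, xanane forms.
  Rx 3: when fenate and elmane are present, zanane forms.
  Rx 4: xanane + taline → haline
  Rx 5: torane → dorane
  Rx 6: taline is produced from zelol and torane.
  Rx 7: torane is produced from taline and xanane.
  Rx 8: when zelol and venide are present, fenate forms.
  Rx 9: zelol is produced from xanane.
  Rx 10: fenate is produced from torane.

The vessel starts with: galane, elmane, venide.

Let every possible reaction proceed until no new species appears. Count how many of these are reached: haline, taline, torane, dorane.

0

haline would need xanane and taline (Rx 4), but taline never forms.
taline would need zelol and torane (Rx 6), but torane never forms.
torane would need taline and xanane (Rx 7), but taline never forms.
dorane would need torane (Rx 5), but torane never forms.
None of the 4 are reached.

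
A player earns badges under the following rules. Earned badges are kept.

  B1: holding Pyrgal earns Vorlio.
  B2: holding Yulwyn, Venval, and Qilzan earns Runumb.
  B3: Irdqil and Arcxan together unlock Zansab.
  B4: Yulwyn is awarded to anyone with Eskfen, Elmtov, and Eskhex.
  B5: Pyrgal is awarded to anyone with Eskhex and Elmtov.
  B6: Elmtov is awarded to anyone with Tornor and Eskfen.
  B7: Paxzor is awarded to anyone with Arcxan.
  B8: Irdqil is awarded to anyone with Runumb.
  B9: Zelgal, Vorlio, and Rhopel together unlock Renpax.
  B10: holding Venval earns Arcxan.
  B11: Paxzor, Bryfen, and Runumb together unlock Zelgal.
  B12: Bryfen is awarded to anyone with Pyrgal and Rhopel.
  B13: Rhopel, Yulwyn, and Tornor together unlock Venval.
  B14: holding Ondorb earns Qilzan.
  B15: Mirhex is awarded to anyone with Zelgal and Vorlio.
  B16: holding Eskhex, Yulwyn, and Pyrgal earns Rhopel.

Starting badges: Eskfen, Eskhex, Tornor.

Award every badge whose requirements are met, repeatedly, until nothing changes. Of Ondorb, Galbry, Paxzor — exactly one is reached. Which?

With Tornor and Eskfen, Elmtov is earned (B6).
With Eskfen, Elmtov, and Eskhex, Yulwyn is earned (B4).
With Eskhex and Elmtov, Pyrgal is earned (B5).
With Eskhex, Yulwyn, and Pyrgal, Rhopel is earned (B16).
With Rhopel, Yulwyn, and Tornor, Venval is earned (B13).
With Venval, Arcxan is earned (B10).
With Arcxan, Paxzor is earned (B7).
No rule produces Ondorb, and it is not given. No rule produces Galbry, and it is not given.

Paxzor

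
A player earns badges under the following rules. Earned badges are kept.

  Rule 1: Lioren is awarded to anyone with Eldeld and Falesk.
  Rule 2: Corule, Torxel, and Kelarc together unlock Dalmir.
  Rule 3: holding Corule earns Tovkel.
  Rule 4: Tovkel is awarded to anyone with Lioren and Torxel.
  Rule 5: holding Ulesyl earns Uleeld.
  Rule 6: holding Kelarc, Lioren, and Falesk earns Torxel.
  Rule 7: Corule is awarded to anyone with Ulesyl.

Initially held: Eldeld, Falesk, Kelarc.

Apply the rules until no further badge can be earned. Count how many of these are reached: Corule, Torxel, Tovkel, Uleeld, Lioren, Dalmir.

With Eldeld and Falesk, Lioren is earned (Rule 1).
With Kelarc, Lioren, and Falesk, Torxel is earned (Rule 6).
With Lioren and Torxel, Tovkel is earned (Rule 4).
Corule would need Ulesyl (Rule 7), but Ulesyl is never earned.
Torxel: reached.
Tovkel: reached.
Uleeld would need Ulesyl (Rule 5), but Ulesyl is never earned.
Lioren: reached.
Dalmir would need Corule, Torxel, and Kelarc (Rule 2), but Corule is never earned.
Reached: Torxel, Tovkel, and Lioren — 3 of the 6.

3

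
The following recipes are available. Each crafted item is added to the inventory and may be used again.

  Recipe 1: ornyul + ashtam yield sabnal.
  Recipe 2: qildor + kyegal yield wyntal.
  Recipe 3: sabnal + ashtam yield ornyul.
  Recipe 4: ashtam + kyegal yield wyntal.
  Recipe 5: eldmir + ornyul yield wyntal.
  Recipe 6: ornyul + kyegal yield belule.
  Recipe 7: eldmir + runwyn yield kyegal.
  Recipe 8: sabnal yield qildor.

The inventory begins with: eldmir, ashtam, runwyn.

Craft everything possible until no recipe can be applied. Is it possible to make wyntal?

eldmir + runwyn → kyegal (Recipe 7).
Using Recipe 4, ashtam and kyegal make wyntal.

Yes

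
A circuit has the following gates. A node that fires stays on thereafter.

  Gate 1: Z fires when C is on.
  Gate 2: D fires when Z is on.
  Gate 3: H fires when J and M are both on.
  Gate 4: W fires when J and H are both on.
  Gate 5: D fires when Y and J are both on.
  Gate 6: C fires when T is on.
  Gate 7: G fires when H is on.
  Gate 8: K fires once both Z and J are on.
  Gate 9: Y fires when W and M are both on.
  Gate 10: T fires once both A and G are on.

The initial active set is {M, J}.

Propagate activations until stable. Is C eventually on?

C would need T (Gate 6), but T never turns on.

No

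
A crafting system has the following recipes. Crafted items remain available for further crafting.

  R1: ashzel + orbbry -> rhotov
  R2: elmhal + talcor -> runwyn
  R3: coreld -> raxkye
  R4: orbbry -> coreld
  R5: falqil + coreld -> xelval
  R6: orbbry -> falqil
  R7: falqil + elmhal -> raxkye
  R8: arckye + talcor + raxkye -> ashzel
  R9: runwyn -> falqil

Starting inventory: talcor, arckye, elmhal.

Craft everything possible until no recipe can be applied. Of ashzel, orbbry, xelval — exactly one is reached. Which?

ashzel

Using R2, elmhal and talcor make runwyn.
runwyn -> falqil (R9).
Using R7, falqil and elmhal make raxkye.
arckye + talcor + raxkye -> ashzel (R8).
xelval would need falqil and coreld (R5), but coreld is never obtained. No rule produces orbbry, and it is not given.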